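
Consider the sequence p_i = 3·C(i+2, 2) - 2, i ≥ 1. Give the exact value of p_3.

28

C(5, 2) = 10, so p_3 = 28.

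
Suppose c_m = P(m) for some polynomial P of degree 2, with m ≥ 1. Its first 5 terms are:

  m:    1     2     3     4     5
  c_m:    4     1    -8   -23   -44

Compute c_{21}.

1st diffs: -3, -9, -15, -21.
2nd diffs: -6, -6, -6 (constant).
Newton forward-difference form: c_m = 4 + (-3)·C(m-1,1) + (-6)·C(m-1,2).
At m = 21: m-1 = 20, so c_{21} = 4 - 60 - 1140 = -1196.

-1196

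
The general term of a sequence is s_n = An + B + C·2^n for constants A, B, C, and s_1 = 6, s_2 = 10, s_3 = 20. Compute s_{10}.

3054

The three given values yield: A + B + 2C = 6; 2A + B + 4C = 10; 3A + B + 8C = 20.
Subtracting the first from the second: A + 2C = 4.
Subtracting the second from the third: A + 4C = 10.
Solving: C = 3, A = -2, then B = 2.
Therefore s_{10} = -20 + 2 + 3·1024 = 3054.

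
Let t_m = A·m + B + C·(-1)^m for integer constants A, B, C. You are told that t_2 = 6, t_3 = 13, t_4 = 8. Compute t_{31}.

41

Plug in m = 2, 3, 4: 2A + B + C = 6; 3A + B - C = 13; 4A + B + C = 8.
Subtracting the first from the second: A - 2C = 7.
Subtracting the second from the third: A + 2C = -5.
Solving: C = -3, A = 1, then B = 7.
So t_m = 1·m + 7 + (-3)·(-1)^m; at m=31 this is 41.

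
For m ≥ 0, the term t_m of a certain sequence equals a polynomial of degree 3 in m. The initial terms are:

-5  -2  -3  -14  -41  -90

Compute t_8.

-429

1st diffs: 3, -1, -11, -27, -49.
2nd diffs: -4, -10, -16, -22.
3rd diffs: -6, -6, -6 (constant).
Newton forward-difference form: t_m = -5 + 3·C(m,1) + (-4)·C(m,2) + (-6)·C(m,3).
At m = 8: m = 8, so t_8 = -5 + 24 - 112 - 336 = -429.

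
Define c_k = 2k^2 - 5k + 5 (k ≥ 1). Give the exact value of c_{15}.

380

c_{15} = 2·15^2 - 5·15 + 5 = 380.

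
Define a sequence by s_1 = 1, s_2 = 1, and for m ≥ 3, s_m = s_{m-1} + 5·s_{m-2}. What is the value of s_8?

781

Compute successive terms:
s_3 = 6, s_4 = 11, s_5 = 41, s_6 = 96, s_7 = 301, s_8 = 781.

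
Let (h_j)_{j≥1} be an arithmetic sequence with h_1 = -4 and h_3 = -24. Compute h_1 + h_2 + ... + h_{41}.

-8364

Common difference d = (-24 - (-4)) / (3 - 1) = -10.
h_j = -4 + (j - 1)·(-10).
h_{41} = -404; S = 41·(-4 + (-404))/2 = -8364.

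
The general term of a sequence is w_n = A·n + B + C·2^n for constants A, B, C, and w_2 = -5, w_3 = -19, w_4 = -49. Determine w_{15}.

At n = 2, 3, 4: 2A + B + 4C = -5; 3A + B + 8C = -19; 4A + B + 16C = -49.
Subtracting the first from the second: A + 4C = -14.
Subtracting the second from the third: A + 8C = -30.
Solving: C = -4, A = 2, then B = 7.
So w_n = 2·n + 7 + (-4)·2^n; at n=15 this is -131035.

-131035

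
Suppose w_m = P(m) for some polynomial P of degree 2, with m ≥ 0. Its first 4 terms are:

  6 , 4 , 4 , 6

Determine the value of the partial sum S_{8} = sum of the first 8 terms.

104

1st diffs: -2, 0, 2.
2nd diffs: 2, 2 (constant).
Newton forward-difference form: w_m = 6 + (-2)·C(m,1) + 2·C(m,2).
Continuing: 10, 16, 24, 34.
Summing m = 0..7 (8 terms) gives 104.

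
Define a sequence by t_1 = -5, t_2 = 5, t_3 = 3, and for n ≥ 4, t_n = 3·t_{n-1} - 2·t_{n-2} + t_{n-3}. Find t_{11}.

Compute successive terms:
t_4 = -6  t_5 = -19  t_6 = -42  t_7 = -94  t_8 = -217  t_9 = -505  t_{10} = -1175  t_{11} = -2732.

-2732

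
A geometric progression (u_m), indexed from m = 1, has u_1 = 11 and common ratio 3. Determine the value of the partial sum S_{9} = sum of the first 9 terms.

108251

u_m = 11·3^(m-1).
S = 11·(3^9 - 1)/(3 - 1) = 11·(19683 - 1)/(2) = 108251.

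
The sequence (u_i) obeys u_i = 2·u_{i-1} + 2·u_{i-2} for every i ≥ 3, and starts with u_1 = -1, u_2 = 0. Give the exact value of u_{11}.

-4896

Step forward from the initial values:
u_3 = -2, u_4 = -4, u_5 = -12, u_6 = -32, u_7 = -88, u_8 = -240, u_9 = -656, u_{10} = -1792, u_{11} = -4896.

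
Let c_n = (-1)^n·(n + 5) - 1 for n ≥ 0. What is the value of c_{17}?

(-1)^17 = -1; n + 5 at n=17 is 22; so c_{17} = -23.

-23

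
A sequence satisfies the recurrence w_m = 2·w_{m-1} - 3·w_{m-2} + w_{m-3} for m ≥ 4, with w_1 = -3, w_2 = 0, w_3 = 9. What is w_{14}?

Compute successive terms:
w_4 = 15; w_5 = 3; w_6 = -30; …; w_{11} = 69; w_{12} = -345; w_{13} = -702; w_{14} = -300.

-300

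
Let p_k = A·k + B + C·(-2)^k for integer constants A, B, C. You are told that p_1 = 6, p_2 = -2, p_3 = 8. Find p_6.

-70

At k = 1, 2, 3: A + B - 2C = 6; 2A + B + 4C = -2; 3A + B - 8C = 8.
Subtracting the first from the second: A + 6C = -8.
Subtracting the second from the third: A - 12C = 10.
Solving: C = -1, A = -2, then B = 6.
So p_k = -2·k + 6 + (-1)·(-2)^k; at k=6 this is -70.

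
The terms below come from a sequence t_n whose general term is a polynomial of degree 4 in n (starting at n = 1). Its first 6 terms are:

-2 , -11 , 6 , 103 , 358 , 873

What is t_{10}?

1st diffs: -9, 17, 97, 255, 515.
2nd diffs: 26, 80, 158, 260.
3rd diffs: 54, 78, 102.
4th diffs: 24, 24 (constant).
So t_n = n^4 - n^3 - 6n^2 + n + 3.
Evaluating at n = 10 gives t_{10} = 8413.

8413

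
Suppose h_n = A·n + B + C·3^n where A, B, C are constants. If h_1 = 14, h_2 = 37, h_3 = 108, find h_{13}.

Plug in n = 1, 2, 3: A + B + 3C = 14; 2A + B + 9C = 37; 3A + B + 27C = 108.
Subtracting the first from the second: A + 6C = 23.
Subtracting the second from the third: A + 18C = 71.
Solving: C = 4, A = -1, then B = 3.
Hence h_{13} = -1·13 + 3 + 4·1594323 = 6377282.

6377282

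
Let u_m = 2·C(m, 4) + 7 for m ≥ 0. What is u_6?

C(6, 4) = 15, so u_6 = 37.

37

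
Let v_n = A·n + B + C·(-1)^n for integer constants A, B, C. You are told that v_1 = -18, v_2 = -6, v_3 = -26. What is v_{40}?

Write the equations: A + B - C = -18; 2A + B + C = -6; 3A + B - C = -26.
Subtracting the first from the second: A + 2C = 12.
Subtracting the second from the third: A - 2C = -20.
Solving: C = 8, A = -4, then B = -6.
Hence v_{40} = -4·40 + (-6) + 8·1 = -158.

-158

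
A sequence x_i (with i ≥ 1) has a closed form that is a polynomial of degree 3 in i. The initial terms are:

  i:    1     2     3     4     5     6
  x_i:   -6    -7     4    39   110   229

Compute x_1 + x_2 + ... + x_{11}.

1st diffs: -1, 11, 35, 71, 119.
2nd diffs: 12, 24, 36, 48.
3rd diffs: 12, 12, 12 (constant).
Newton forward-difference form: x_i = -6 + (-1)·C(i-1,1) + 12·C(i-1,2) + 12·C(i-1,3).
Continuing: …, 408, 659, 994, 1425, …, x_{11} = 1964.
Summing i = 1..11 (11 terms) gives 5819.

5819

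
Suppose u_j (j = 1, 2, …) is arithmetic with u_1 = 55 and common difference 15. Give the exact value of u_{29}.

475

u_j = 55 + (j - 1)·15.
u_{29} = 55 + 28·15 = 475.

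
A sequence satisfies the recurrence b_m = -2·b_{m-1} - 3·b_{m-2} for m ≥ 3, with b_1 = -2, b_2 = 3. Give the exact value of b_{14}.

Iterate the recurrence:
b_3 = 0; b_4 = -9; b_5 = 18; …; b_{11} = 504; b_{12} = -657; b_{13} = -198; b_{14} = 2367.

2367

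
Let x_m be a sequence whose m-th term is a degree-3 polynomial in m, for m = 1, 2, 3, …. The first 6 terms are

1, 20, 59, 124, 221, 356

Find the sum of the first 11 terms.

6336

1st diffs: 19, 39, 65, 97, 135.
2nd diffs: 20, 26, 32, 38.
3rd diffs: 6, 6, 6 (constant).
Newton forward-difference form: x_m = 1 + 19·C(m-1,1) + 20·C(m-1,2) + 6·C(m-1,3).
Continuing: …, 535, 764, 1049, 1396, …, x_{11} = 1811.
Summing m = 1..11 (11 terms) gives 6336.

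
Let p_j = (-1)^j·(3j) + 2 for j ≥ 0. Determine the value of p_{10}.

32

(-1)^10 = 1; 3j at j=10 is 30; so p_{10} = 32.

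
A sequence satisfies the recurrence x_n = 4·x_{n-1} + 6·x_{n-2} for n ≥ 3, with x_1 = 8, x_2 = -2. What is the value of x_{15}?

x_3 = 40, x_4 = 148, x_5 = 832, …, x_{12} = 80064832, x_{13} = 413317120, x_{14} = 2133657472, x_{15} = 11014532608.

11014532608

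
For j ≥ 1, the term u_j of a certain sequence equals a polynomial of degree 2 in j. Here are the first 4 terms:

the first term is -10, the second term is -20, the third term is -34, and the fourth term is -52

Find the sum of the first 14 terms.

-2506

1st diffs: -10, -14, -18.
2nd diffs: -4, -4 (constant).
Newton forward-difference form: u_j = -10 + (-10)·C(j-1,1) + (-4)·C(j-1,2).
Continuing: …, -74, -100, -130, -164, …, u_{14} = -452.
Summing j = 1..14 (14 terms) gives -2506.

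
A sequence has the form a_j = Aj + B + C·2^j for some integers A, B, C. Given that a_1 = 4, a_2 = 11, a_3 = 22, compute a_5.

Plug in j = 1, 2, 3: A + B + 2C = 4; 2A + B + 4C = 11; 3A + B + 8C = 22.
Subtracting the first from the second: A + 2C = 7.
Subtracting the second from the third: A + 4C = 11.
Solving: C = 2, A = 3, then B = -3.
So a_j = 3·j + (-3) + 2·2^j; at j=5 this is 76.

76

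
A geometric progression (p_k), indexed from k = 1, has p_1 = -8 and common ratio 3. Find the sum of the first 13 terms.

-6377288

p_k = (-8)·3^(k-1).
S = (-8)·(3^13 - 1)/(3 - 1) = (-8)·(1594323 - 1)/(2) = -6377288.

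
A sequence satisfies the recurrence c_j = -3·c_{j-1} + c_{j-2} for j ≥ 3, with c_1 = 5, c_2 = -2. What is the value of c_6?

-383

c_3 = 11, c_4 = -35, c_5 = 116, c_6 = -383.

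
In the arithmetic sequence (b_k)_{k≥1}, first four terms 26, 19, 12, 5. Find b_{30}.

Common difference d = -7.
b_k = 26 + (k - 1)·(-7).
b_{30} = 26 + 29·(-7) = -177.

-177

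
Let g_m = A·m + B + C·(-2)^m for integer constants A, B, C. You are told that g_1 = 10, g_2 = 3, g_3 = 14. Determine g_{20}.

Write the equations: A + B - 2C = 10; 2A + B + 4C = 3; 3A + B - 8C = 14.
Subtracting the first from the second: A + 6C = -7.
Subtracting the second from the third: A - 12C = 11.
Solving: C = -1, A = -1, then B = 9.
Hence g_{20} = -1·20 + 9 + (-1)·1048576 = -1048587.

-1048587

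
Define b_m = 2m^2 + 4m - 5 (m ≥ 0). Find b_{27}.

b_{27} = 2·27^2 + 4·27 - 5 = 1561.

1561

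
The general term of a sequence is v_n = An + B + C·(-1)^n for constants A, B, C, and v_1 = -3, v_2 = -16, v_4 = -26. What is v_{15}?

Write the equations: A + B - C = -3; 2A + B + C = -16; 4A + B + C = -26.
Subtracting the first from the second: A + 2C = -13.
Subtracting the second from the third: 2A = -10.
Solving: C = -4, A = -5, then B = -2.
Hence v_{15} = -5·15 + (-2) + (-4)·(-1) = -73.

-73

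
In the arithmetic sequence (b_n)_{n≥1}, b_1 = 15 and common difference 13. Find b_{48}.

b_n = 15 + (n - 1)·13.
b_{48} = 15 + 47·13 = 626.

626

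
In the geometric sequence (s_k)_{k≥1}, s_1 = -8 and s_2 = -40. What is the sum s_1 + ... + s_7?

-156248

Common ratio r = 5.
s_k = (-8)·5^(k-1).
S = (-8)·(5^7 - 1)/(5 - 1) = (-8)·(78125 - 1)/(4) = -156248.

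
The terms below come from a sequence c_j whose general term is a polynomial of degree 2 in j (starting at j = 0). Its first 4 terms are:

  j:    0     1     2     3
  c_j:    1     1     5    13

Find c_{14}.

365

1st diffs: 0, 4, 8.
2nd diffs: 4, 4 (constant).
So c_j = 2j^2 - 2j + 1.
Evaluating at j = 14 gives c_{14} = 365.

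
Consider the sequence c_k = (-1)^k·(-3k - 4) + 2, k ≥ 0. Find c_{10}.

-32

(-1)^10 = 1; -3k - 4 at k=10 is -34; so c_{10} = -32.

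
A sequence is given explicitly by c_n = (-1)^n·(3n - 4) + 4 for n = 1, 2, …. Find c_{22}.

(-1)^22 = 1; 3n - 4 at n=22 is 62; so c_{22} = 66.

66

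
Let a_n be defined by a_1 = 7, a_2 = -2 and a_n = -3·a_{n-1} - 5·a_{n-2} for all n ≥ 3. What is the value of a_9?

Iterate the recurrence:
a_3 = -29, a_4 = 97, a_5 = -146, a_6 = -47, a_7 = 871, a_8 = -2378, a_9 = 2779.

2779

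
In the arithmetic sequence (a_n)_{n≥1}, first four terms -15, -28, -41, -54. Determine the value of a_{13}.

-171

Common difference d = -13.
a_n = -15 + (n - 1)·(-13).
a_{13} = -15 + 12·(-13) = -171.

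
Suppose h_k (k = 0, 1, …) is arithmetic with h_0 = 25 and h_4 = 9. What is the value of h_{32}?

Common difference d = (9 - 25) / (4 - 0) = -4.
h_k = 25 + (k - 0)·(-4).
h_{32} = 25 + 32·(-4) = -103.

-103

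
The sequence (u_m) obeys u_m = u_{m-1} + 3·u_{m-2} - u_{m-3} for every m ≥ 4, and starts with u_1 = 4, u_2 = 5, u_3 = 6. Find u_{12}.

7453

Iterate the recurrence:
u_4 = 17;  u_5 = 30;  u_6 = 75;  u_7 = 148;  u_8 = 343;  u_9 = 712;  u_{10} = 1593;  u_{11} = 3386;  u_{12} = 7453.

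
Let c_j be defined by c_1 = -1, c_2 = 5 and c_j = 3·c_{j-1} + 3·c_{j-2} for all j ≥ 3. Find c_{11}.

c_3 = 12  c_4 = 51  c_5 = 189  c_6 = 720  c_7 = 2727  c_8 = 10341  c_9 = 39204  c_{10} = 148635  c_{11} = 563517.

563517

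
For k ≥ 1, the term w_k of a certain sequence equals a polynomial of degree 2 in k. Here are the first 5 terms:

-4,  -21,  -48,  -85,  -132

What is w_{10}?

1st diffs: -17, -27, -37, -47.
2nd diffs: -10, -10, -10 (constant).
So w_k = -5k^2 - 2k + 3.
Evaluating at k = 10 gives w_{10} = -517.

-517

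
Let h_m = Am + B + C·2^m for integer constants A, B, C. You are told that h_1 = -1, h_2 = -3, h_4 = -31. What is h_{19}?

At m = 1, 2, 4: A + B + 2C = -1; 2A + B + 4C = -3; 4A + B + 16C = -31.
Subtracting the first from the second: A + 2C = -2.
Subtracting the second from the third: 2A + 12C = -28.
Solving: C = -3, A = 4, then B = 1.
Therefore h_{19} = 76 + 1 + (-3)·524288 = -1572787.

-1572787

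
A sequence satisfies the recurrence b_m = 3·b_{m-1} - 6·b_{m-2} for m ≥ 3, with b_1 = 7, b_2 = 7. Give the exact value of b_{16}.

1025703

b_3 = -21, b_4 = -105, b_5 = -189, …, b_{13} = 66339, b_{14} = 739935, b_{15} = 1821771, b_{16} = 1025703.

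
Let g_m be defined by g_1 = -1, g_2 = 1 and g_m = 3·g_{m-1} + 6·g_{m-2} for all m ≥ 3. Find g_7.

-459

Iterate the recurrence:
g_3 = -3; g_4 = -3; g_5 = -27; g_6 = -99; g_7 = -459.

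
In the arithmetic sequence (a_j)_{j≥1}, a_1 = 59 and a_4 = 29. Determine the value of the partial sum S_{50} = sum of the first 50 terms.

-9300

Common difference d = (29 - 59) / (4 - 1) = -10.
a_j = 59 + (j - 1)·(-10).
a_{50} = -431; S = 50·(59 + (-431))/2 = -9300.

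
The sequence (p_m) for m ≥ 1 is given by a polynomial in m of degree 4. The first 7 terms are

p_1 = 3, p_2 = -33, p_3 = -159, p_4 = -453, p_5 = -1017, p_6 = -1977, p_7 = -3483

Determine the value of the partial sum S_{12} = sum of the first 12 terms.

1st diffs: -36, -126, -294, -564, -960, -1506.
2nd diffs: -90, -168, -270, -396, -546.
3rd diffs: -78, -102, -126, -150.
4th diffs: -24, -24, -24 (constant).
Newton forward-difference form: p_m = 3 + (-36)·C(m-1,1) + (-90)·C(m-1,2) + (-78)·C(m-1,3) + (-24)·C(m-1,4).
Continuing: …, -5709, -8853, -13137, -18807, …, p_{12} = -26133.
Summing m = 1..12 (12 terms) gives -79758.

-79758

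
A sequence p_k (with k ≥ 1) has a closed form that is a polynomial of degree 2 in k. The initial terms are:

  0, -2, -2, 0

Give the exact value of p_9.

40

1st diffs: -2, 0, 2.
2nd diffs: 2, 2 (constant).
Newton forward-difference form: p_k = (-2)·C(k-1,1) + 2·C(k-1,2).
At k = 9: k-1 = 8, so p_9 = -16 + 56 = 40.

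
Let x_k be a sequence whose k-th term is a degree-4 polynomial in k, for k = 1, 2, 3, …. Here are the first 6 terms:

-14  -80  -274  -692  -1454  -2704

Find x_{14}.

1st diffs: -66, -194, -418, -762, -1250.
2nd diffs: -128, -224, -344, -488.
3rd diffs: -96, -120, -144.
4th diffs: -24, -24 (constant).
Newton forward-difference form: x_k = -14 + (-66)·C(k-1,1) + (-128)·C(k-1,2) + (-96)·C(k-1,3) + (-24)·C(k-1,4).
At k = 14: k-1 = 13, so x_{14} = -14 - 858 - 9984 - 27456 - 17160 = -55472.

-55472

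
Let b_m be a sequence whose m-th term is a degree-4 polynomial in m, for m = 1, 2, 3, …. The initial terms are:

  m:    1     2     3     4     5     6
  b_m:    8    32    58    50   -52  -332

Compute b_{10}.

-5752

1st diffs: 24, 26, -8, -102, -280.
2nd diffs: 2, -34, -94, -178.
3rd diffs: -36, -60, -84.
4th diffs: -24, -24 (constant).
Newton forward-difference form: b_m = 8 + 24·C(m-1,1) + 2·C(m-1,2) + (-36)·C(m-1,3) + (-24)·C(m-1,4).
At m = 10: m-1 = 9, so b_{10} = 8 + 216 + 72 - 3024 - 3024 = -5752.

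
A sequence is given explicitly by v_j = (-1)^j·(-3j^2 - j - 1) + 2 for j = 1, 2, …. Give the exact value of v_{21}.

1347

(-1)^21 = -1; -3j^2 - j - 1 at j=21 is -1345; so v_{21} = 1347.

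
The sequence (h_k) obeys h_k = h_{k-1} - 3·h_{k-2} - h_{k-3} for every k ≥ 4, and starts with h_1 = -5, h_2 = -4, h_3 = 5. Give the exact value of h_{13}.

h_4 = 22;  h_5 = 11;  h_6 = -60;  h_7 = -115;  h_8 = 54;  h_9 = 459;  h_{10} = 412;  h_{11} = -1019;  h_{12} = -2714;  h_{13} = -69.

-69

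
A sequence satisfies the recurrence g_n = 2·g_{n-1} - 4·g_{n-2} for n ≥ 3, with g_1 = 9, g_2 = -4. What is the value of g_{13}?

36864

Iterate the recurrence:
g_3 = -44;  g_4 = -72;  g_5 = 32;  …;  g_{10} = -4608;  g_{11} = 2048;  g_{12} = 22528;  g_{13} = 36864.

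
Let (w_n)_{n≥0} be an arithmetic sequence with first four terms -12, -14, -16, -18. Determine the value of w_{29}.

Common difference d = -2.
w_n = -12 + (n - 0)·(-2).
w_{29} = -12 + 29·(-2) = -70.

-70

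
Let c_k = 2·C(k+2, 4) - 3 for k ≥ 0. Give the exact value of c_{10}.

C(12, 4) = 495, so c_{10} = 987.

987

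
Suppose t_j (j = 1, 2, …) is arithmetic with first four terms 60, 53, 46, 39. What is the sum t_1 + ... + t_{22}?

-297

Common difference d = -7.
t_j = 60 + (j - 1)·(-7).
t_{22} = -87; S = 22·(60 + (-87))/2 = -297.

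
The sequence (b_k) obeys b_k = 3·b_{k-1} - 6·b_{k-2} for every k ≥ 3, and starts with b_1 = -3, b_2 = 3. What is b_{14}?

Step forward from the initial values:
b_3 = 27  b_4 = 63  b_5 = 27  …  b_{11} = 31347  b_{12} = 5103  b_{13} = -172773  b_{14} = -548937.

-548937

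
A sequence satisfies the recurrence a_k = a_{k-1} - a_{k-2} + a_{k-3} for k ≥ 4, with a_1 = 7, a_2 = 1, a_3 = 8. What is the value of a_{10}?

1

Iterate the recurrence:
a_4 = 14; a_5 = 7; a_6 = 1; a_7 = 8; a_8 = 14; a_9 = 7; a_{10} = 1.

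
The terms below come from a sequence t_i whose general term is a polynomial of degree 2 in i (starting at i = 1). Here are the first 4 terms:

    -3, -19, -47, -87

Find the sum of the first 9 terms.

1st diffs: -16, -28, -40.
2nd diffs: -12, -12 (constant).
Newton forward-difference form: t_i = -3 + (-16)·C(i-1,1) + (-12)·C(i-1,2).
Continuing: …, -139, -203, -279, -367, …, t_9 = -467.
Summing i = 1..9 (9 terms) gives -1611.

-1611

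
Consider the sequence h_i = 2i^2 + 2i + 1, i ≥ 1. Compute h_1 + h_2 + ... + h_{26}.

13130

Over i = 1..26: Σi = 351, Σi² = 6201.
Total = (2)·6201 + (2)·351 + (1)·26 = 13130.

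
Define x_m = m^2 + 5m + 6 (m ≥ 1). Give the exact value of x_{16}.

x_{16} = 1·16^2 + 5·16 + 6 = 342.

342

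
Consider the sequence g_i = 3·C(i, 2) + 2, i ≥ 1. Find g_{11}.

C(11, 2) = 55, so g_{11} = 167.

167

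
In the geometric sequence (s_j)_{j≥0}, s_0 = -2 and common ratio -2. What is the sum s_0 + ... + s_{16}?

s_j = (-2)·(-2)^(j-0).
S = (-2)·((-2)^17 - 1)/(-2 - 1) = (-2)·(-131072 - 1)/(-3) = -87382.

-87382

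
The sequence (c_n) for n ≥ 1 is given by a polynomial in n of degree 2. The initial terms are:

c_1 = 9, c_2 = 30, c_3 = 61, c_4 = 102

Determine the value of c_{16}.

1st diffs: 21, 31, 41.
2nd diffs: 10, 10 (constant).
So c_n = 5n^2 + 6n - 2.
Evaluating at n = 16 gives c_{16} = 1374.

1374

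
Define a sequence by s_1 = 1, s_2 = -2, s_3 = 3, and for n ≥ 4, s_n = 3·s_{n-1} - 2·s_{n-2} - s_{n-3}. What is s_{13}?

-1189

Iterate the recurrence:
s_4 = 12; s_5 = 32; s_6 = 69; s_7 = 131; s_8 = 223; s_9 = 338; s_{10} = 437; s_{11} = 412; s_{12} = 24; s_{13} = -1189.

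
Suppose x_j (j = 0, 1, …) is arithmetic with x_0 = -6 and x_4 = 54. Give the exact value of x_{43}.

639

Common difference d = (54 - (-6)) / (4 - 0) = 15.
x_j = -6 + (j - 0)·15.
x_{43} = -6 + 43·15 = 639.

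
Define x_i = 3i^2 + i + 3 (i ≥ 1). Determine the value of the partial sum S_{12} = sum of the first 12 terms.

2064

Over i = 1..12: Σi = 78, Σi² = 650.
Total = (3)·650 + (1)·78 + (3)·12 = 2064.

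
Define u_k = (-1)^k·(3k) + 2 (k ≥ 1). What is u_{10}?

(-1)^10 = 1; 3k at k=10 is 30; so u_{10} = 32.

32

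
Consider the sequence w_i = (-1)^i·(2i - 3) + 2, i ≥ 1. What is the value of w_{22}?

43

(-1)^22 = 1; 2i - 3 at i=22 is 41; so w_{22} = 43.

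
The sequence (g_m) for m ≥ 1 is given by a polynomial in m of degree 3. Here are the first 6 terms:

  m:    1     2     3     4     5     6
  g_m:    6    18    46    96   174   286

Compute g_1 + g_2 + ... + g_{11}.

1st diffs: 12, 28, 50, 78, 112.
2nd diffs: 16, 22, 28, 34.
3rd diffs: 6, 6, 6 (constant).
So g_m = m^3 + 2m^2 - m + 4.
Continuing: …, 438, 636, 886, 1194, …, g_{11} = 1566.
Summing m = 1..11 (11 terms) gives 5346.

5346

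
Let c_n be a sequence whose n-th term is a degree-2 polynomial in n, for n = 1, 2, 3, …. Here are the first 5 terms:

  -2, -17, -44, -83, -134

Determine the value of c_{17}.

-1682

1st diffs: -15, -27, -39, -51.
2nd diffs: -12, -12, -12 (constant).
Newton forward-difference form: c_n = -2 + (-15)·C(n-1,1) + (-12)·C(n-1,2).
At n = 17: n-1 = 16, so c_{17} = -2 - 240 - 1440 = -1682.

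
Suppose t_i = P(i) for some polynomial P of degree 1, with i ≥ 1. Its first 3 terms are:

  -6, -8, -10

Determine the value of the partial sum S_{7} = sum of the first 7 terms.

1st diffs: -2, -2 (constant).
So t_i = -2i - 4.
Continuing: -12, -14, -16, -18.
Summing i = 1..7 (7 terms) gives -84.

-84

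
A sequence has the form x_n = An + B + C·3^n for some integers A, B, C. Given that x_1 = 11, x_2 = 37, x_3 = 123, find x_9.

98379

Write the equations: A + B + 3C = 11; 2A + B + 9C = 37; 3A + B + 27C = 123.
Subtracting the first from the second: A + 6C = 26.
Subtracting the second from the third: A + 18C = 86.
Solving: C = 5, A = -4, then B = 0.
Hence x_9 = -4·9 + 0 + 5·19683 = 98379.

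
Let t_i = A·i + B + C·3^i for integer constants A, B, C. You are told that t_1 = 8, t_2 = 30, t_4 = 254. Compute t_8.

19710

The three given values yield: A + B + 3C = 8; 2A + B + 9C = 30; 4A + B + 81C = 254.
Subtracting the first from the second: A + 6C = 22.
Subtracting the second from the third: 2A + 72C = 224.
Solving: C = 3, A = 4, then B = -5.
Hence t_8 = 4·8 + (-5) + 3·6561 = 19710.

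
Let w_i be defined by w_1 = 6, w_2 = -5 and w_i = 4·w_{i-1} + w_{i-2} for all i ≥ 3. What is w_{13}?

Compute successive terms:
w_3 = -14; w_4 = -61; w_5 = -258; …; w_{10} = -351941; w_{11} = -1490846; w_{12} = -6315325; w_{13} = -26752146.

-26752146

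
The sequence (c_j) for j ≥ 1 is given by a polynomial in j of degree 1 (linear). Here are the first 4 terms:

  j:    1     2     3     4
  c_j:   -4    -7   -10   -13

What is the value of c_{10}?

-31

1st diffs: -3, -3, -3 (constant).
So c_j = -3j - 1.
Evaluating at j = 10 gives c_{10} = -31.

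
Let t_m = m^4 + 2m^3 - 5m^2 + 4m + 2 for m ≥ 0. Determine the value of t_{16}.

t_{16} = 1·16^4 + 2·16^3 - 5·16^2 + 4·16 + 2 = 72514.

72514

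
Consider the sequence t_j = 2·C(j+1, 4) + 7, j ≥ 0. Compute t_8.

259

C(9, 4) = 126, so t_8 = 259.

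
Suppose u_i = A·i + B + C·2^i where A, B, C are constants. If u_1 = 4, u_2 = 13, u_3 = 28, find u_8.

787

At i = 1, 2, 3: A + B + 2C = 4; 2A + B + 4C = 13; 3A + B + 8C = 28.
Subtracting the first from the second: A + 2C = 9.
Subtracting the second from the third: A + 4C = 15.
Solving: C = 3, A = 3, then B = -5.
So u_i = 3·i + (-5) + 3·2^i; at i=8 this is 787.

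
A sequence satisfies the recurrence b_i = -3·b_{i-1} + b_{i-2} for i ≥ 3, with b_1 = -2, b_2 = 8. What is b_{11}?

-368636

Compute successive terms:
b_3 = -26; b_4 = 86; b_5 = -284; b_6 = 938; b_7 = -3098; b_8 = 10232; b_9 = -33794; b_{10} = 111614; b_{11} = -368636.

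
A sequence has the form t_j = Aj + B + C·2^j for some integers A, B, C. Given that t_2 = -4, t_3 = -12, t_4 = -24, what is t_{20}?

At j = 2, 3, 4: 2A + B + 4C = -4; 3A + B + 8C = -12; 4A + B + 16C = -24.
Subtracting the first from the second: A + 4C = -8.
Subtracting the second from the third: A + 8C = -12.
Solving: C = -1, A = -4, then B = 8.
Hence t_{20} = -4·20 + 8 + (-1)·1048576 = -1048648.

-1048648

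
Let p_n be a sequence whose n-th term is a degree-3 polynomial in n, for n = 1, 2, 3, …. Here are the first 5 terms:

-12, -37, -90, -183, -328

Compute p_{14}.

1st diffs: -25, -53, -93, -145.
2nd diffs: -28, -40, -52.
3rd diffs: -12, -12 (constant).
So p_n = -2n^3 - 2n^2 - 5n - 3.
Evaluating at n = 14 gives p_{14} = -5953.

-5953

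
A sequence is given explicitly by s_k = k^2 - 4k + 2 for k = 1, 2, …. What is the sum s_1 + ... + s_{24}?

3748

Over k = 1..24: Σk = 300, Σk² = 4900.
Total = (1)·4900 + (-4)·300 + (2)·24 = 3748.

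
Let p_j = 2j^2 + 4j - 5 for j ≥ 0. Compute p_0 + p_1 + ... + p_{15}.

Over j = 0..15: Σj = 120, Σj² = 1240.
Total = (2)·1240 + (4)·120 + (-5)·16 = 2880.

2880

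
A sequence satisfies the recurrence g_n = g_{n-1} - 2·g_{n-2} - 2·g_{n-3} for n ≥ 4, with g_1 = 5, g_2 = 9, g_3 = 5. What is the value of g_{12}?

Applying the relation repeatedly:
g_4 = -23;  g_5 = -51;  g_6 = -15;  g_7 = 133;  g_8 = 265;  g_9 = 29;  g_{10} = -767;  g_{11} = -1355;  g_{12} = 121.

121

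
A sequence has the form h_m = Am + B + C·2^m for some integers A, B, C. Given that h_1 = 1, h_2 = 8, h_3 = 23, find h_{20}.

At m = 1, 2, 3: A + B + 2C = 1; 2A + B + 4C = 8; 3A + B + 8C = 23.
Subtracting the first from the second: A + 2C = 7.
Subtracting the second from the third: A + 4C = 15.
Solving: C = 4, A = -1, then B = -6.
Hence h_{20} = -1·20 + (-6) + 4·1048576 = 4194278.

4194278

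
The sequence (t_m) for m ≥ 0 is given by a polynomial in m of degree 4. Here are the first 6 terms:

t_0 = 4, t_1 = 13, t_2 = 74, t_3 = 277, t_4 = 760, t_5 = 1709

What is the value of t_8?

1st diffs: 9, 61, 203, 483, 949.
2nd diffs: 52, 142, 280, 466.
3rd diffs: 90, 138, 186.
4th diffs: 48, 48 (constant).
Newton forward-difference form: t_m = 4 + 9·C(m,1) + 52·C(m,2) + 90·C(m,3) + 48·C(m,4).
At m = 8: m = 8, so t_8 = 4 + 72 + 1456 + 5040 + 3360 = 9932.

9932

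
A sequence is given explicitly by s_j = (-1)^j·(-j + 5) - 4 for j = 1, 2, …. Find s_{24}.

(-1)^24 = 1; -j + 5 at j=24 is -19; so s_{24} = -23.

-23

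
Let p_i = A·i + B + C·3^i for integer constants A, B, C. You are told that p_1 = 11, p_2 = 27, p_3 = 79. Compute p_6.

2179

Write the equations: A + B + 3C = 11; 2A + B + 9C = 27; 3A + B + 27C = 79.
Subtracting the first from the second: A + 6C = 16.
Subtracting the second from the third: A + 18C = 52.
Solving: C = 3, A = -2, then B = 4.
So p_i = -2·i + 4 + 3·3^i; at i=6 this is 2179.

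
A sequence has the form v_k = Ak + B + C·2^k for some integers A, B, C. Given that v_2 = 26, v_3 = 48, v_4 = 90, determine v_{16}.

327714

The three given values yield: 2A + B + 4C = 26; 3A + B + 8C = 48; 4A + B + 16C = 90.
Subtracting the first from the second: A + 4C = 22.
Subtracting the second from the third: A + 8C = 42.
Solving: C = 5, A = 2, then B = 2.
Therefore v_{16} = 32 + 2 + 5·65536 = 327714.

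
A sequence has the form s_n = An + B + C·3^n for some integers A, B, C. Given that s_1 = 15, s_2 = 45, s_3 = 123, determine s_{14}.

Write the equations: A + B + 3C = 15; 2A + B + 9C = 45; 3A + B + 27C = 123.
Subtracting the first from the second: A + 6C = 30.
Subtracting the second from the third: A + 18C = 78.
Solving: C = 4, A = 6, then B = -3.
Hence s_{14} = 6·14 + (-3) + 4·4782969 = 19131957.

19131957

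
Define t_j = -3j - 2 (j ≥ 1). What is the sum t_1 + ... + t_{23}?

Over j = 1..23: Σj = 276.
Total = (-3)·276 + (-2)·23 = -874.

-874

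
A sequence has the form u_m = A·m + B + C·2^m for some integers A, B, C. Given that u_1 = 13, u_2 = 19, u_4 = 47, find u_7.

Plug in m = 1, 2, 4: A + B + 2C = 13; 2A + B + 4C = 19; 4A + B + 16C = 47.
Subtracting the first from the second: A + 2C = 6.
Subtracting the second from the third: 2A + 12C = 28.
Solving: C = 2, A = 2, then B = 7.
Hence u_7 = 2·7 + 7 + 2·128 = 277.

277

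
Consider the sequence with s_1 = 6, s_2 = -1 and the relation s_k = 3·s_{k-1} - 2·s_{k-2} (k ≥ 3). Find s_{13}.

-28659

Applying the relation repeatedly:
s_3 = -15, s_4 = -43, s_5 = -99, …, s_{10} = -3571, s_{11} = -7155, s_{12} = -14323, s_{13} = -28659.
(Characteristic roots are 2 and 1.)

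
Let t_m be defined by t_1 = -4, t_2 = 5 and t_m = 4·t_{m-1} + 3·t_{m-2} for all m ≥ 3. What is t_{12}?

9938303

Applying the relation repeatedly:
t_3 = 8; t_4 = 47; t_5 = 212; t_6 = 989; t_7 = 4592; t_8 = 21335; t_9 = 99116; t_{10} = 460469; t_{11} = 2139224; t_{12} = 9938303.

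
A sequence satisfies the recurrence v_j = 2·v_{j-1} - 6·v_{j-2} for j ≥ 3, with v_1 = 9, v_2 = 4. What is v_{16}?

1379584

Step forward from the initial values:
v_3 = -46, v_4 = -116, v_5 = 44, …, v_{13} = 39104, v_{14} = -924416, v_{15} = -2083456, v_{16} = 1379584.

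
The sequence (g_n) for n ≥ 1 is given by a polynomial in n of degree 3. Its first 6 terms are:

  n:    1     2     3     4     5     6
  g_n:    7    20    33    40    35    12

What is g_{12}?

-840

1st diffs: 13, 13, 7, -5, -23.
2nd diffs: 0, -6, -12, -18.
3rd diffs: -6, -6, -6 (constant).
Newton forward-difference form: g_n = 7 + 13·C(n-1,1) + (-6)·C(n-1,3).
At n = 12: n-1 = 11, so g_{12} = 7 + 143 - 990 = -840.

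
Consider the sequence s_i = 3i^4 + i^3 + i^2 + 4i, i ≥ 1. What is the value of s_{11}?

s_{11} = 3·11^4 + 1·11^3 + 1·11^2 + 4·11 = 45419.

45419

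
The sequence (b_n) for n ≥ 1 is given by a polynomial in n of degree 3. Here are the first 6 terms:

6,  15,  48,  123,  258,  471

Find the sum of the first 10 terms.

1st diffs: 9, 33, 75, 135, 213.
2nd diffs: 24, 42, 60, 78.
3rd diffs: 18, 18, 18 (constant).
Newton forward-difference form: b_n = 6 + 9·C(n-1,1) + 24·C(n-1,2) + 18·C(n-1,3).
Continuing: 780, 1203, 1758, 2463.
Summing n = 1..10 (10 terms) gives 7125.

7125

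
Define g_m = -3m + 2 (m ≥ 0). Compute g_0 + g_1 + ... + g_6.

Over m = 0..6: Σm = 21.
Total = (-3)·21 + (2)·7 = -49.

-49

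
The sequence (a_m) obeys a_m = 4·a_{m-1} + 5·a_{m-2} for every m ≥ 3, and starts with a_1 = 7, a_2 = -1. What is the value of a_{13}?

Applying the relation repeatedly:
a_3 = 31; a_4 = 119; a_5 = 631; …; a_{10} = 1953119; a_{11} = 9765631; a_{12} = 48828119; a_{13} = 244140631.
(Characteristic roots are 5 and -1.)

244140631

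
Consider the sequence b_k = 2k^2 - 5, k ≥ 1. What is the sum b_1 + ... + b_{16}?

Over k = 1..16: Σk = 136, Σk² = 1496.
Total = (2)·1496 + (-5)·16 = 2912.

2912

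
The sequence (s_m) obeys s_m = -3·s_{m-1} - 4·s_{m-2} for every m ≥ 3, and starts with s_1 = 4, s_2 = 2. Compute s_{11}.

Iterate the recurrence:
s_3 = -22  s_4 = 58  s_5 = -86  s_6 = 26  s_7 = 266  s_8 = -902  s_9 = 1642  s_{10} = -1318  s_{11} = -2614.

-2614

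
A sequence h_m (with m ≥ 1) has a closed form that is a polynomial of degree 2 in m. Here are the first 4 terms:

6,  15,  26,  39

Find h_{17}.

1st diffs: 9, 11, 13.
2nd diffs: 2, 2 (constant).
So h_m = m^2 + 6m - 1.
Evaluating at m = 17 gives h_{17} = 390.

390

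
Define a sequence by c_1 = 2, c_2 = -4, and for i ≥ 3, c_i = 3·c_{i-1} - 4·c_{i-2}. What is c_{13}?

-20788

Applying the relation repeatedly:
c_3 = -20; c_4 = -44; c_5 = -52; …; c_{10} = 404; c_{11} = -3188; c_{12} = -11180; c_{13} = -20788.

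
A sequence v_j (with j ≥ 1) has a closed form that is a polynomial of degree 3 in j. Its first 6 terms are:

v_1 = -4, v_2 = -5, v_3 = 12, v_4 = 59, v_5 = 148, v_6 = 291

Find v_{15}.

1st diffs: -1, 17, 47, 89, 143.
2nd diffs: 18, 30, 42, 54.
3rd diffs: 12, 12, 12 (constant).
Newton forward-difference form: v_j = -4 + (-1)·C(j-1,1) + 18·C(j-1,2) + 12·C(j-1,3).
At j = 15: j-1 = 14, so v_{15} = -4 - 14 + 1638 + 4368 = 5988.

5988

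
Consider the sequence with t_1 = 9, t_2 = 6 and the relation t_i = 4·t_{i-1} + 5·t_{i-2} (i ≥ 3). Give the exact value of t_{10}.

4882806

Applying the relation repeatedly:
t_3 = 69;  t_4 = 306;  t_5 = 1569;  t_6 = 7806;  t_7 = 39069;  t_8 = 195306;  t_9 = 976569;  t_{10} = 4882806.
(Characteristic roots are 5 and -1.)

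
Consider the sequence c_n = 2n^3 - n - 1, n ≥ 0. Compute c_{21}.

c_{21} = 2·21^3 - 1·21 - 1 = 18500.

18500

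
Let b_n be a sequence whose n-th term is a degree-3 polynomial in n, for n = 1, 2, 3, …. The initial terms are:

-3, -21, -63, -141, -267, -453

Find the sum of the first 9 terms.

-4203

1st diffs: -18, -42, -78, -126, -186.
2nd diffs: -24, -36, -48, -60.
3rd diffs: -12, -12, -12 (constant).
So b_n = -2n^3 - 4n + 3.
Continuing: -711, -1053, -1491.
Summing n = 1..9 (9 terms) gives -4203.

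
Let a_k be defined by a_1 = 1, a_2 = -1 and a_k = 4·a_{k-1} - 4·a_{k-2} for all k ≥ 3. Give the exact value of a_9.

Applying the relation repeatedly:
a_3 = -8, a_4 = -28, a_5 = -80, a_6 = -208, a_7 = -512, a_8 = -1216, a_9 = -2816.
(Characteristic roots are 2 and 2.)

-2816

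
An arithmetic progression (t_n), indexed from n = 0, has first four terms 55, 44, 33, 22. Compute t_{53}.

Common difference d = -11.
t_n = 55 + (n - 0)·(-11).
t_{53} = 55 + 53·(-11) = -528.

-528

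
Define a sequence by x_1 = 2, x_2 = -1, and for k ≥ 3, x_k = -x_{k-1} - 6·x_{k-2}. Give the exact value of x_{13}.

-72863

Iterate the recurrence:
x_3 = -11  x_4 = 17  x_5 = 49  …  x_{10} = -6103  x_{11} = 7249  x_{12} = 29369  x_{13} = -72863.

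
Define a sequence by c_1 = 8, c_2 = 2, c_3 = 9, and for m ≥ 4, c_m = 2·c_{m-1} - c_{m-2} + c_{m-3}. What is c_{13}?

Step forward from the initial values:
c_4 = 24  c_5 = 41  c_6 = 67  c_7 = 117  c_8 = 208  c_9 = 366  c_{10} = 641  c_{11} = 1124  c_{12} = 1973  c_{13} = 3463.

3463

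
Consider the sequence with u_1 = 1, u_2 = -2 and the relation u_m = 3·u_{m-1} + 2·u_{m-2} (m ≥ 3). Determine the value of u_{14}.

-5175848

Applying the relation repeatedly:
u_3 = -4;  u_4 = -16;  u_5 = -56;  …;  u_{11} = -114568;  u_{12} = -408040;  u_{13} = -1453256;  u_{14} = -5175848.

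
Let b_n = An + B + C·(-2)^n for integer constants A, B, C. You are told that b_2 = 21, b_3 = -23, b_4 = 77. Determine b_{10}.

4133

Plug in n = 2, 3, 4: 2A + B + 4C = 21; 3A + B - 8C = -23; 4A + B + 16C = 77.
Subtracting the first from the second: A - 12C = -44.
Subtracting the second from the third: A + 24C = 100.
Solving: C = 4, A = 4, then B = -3.
Therefore b_{10} = 40 + (-3) + 4·1024 = 4133.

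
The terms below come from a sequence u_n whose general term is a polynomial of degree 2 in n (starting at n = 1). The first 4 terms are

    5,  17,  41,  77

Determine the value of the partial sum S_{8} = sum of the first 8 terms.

1048

1st diffs: 12, 24, 36.
2nd diffs: 12, 12 (constant).
Newton forward-difference form: u_n = 5 + 12·C(n-1,1) + 12·C(n-1,2).
Continuing: 125, 185, 257, 341.
Summing n = 1..8 (8 terms) gives 1048.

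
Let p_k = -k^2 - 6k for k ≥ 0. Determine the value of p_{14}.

p_{14} = -1·14^2 - 6·14 = -280.

-280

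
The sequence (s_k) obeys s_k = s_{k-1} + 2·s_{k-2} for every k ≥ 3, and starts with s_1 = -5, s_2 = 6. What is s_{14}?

Compute successive terms:
s_3 = -4;  s_4 = 8;  s_5 = 0;  …;  s_{11} = 336;  s_{12} = 688;  s_{13} = 1360;  s_{14} = 2736.
(Characteristic roots are 2 and -1.)

2736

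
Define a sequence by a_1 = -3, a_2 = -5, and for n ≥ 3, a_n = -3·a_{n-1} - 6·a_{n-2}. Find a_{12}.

a_3 = 33;  a_4 = -69;  a_5 = 9;  a_6 = 387;  a_7 = -1215;  a_8 = 1323;  a_9 = 3321;  a_{10} = -17901;  a_{11} = 33777;  a_{12} = 6075.

6075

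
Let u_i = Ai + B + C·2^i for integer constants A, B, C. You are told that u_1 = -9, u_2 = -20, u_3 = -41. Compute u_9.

The three given values yield: A + B + 2C = -9; 2A + B + 4C = -20; 3A + B + 8C = -41.
Subtracting the first from the second: A + 2C = -11.
Subtracting the second from the third: A + 4C = -21.
Solving: C = -5, A = -1, then B = 2.
Therefore u_9 = -9 + 2 + (-5)·512 = -2567.

-2567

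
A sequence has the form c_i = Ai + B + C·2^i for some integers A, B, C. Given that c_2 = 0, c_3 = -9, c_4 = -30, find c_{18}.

-786372

Write the equations: 2A + B + 4C = 0; 3A + B + 8C = -9; 4A + B + 16C = -30.
Subtracting the first from the second: A + 4C = -9.
Subtracting the second from the third: A + 8C = -21.
Solving: C = -3, A = 3, then B = 6.
So c_i = 3·i + 6 + (-3)·2^i; at i=18 this is -786372.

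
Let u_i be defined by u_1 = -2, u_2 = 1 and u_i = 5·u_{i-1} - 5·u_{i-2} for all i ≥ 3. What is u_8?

Compute successive terms:
u_3 = 15, u_4 = 70, u_5 = 275, u_6 = 1025, u_7 = 3750, u_8 = 13625.

13625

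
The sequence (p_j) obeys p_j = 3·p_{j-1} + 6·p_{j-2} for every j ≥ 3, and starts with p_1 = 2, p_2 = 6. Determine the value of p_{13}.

Step forward from the initial values:
p_3 = 30  p_4 = 126  p_5 = 558  …  p_{10} = 888894  p_{11} = 3886542  p_{12} = 16992990  p_{13} = 74298222.

74298222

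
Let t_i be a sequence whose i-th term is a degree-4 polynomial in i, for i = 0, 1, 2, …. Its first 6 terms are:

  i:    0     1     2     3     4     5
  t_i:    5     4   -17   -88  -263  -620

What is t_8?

-3923

1st diffs: -1, -21, -71, -175, -357.
2nd diffs: -20, -50, -104, -182.
3rd diffs: -30, -54, -78.
4th diffs: -24, -24 (constant).
Newton forward-difference form: t_i = 5 + (-1)·C(i,1) + (-20)·C(i,2) + (-30)·C(i,3) + (-24)·C(i,4).
At i = 8: i = 8, so t_8 = 5 - 8 - 560 - 1680 - 1680 = -3923.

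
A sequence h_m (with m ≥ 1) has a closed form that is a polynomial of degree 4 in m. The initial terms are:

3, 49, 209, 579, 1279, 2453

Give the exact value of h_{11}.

1st diffs: 46, 160, 370, 700, 1174.
2nd diffs: 114, 210, 330, 474.
3rd diffs: 96, 120, 144.
4th diffs: 24, 24 (constant).
Newton forward-difference form: h_m = 3 + 46·C(m-1,1) + 114·C(m-1,2) + 96·C(m-1,3) + 24·C(m-1,4).
At m = 11: m-1 = 10, so h_{11} = 3 + 460 + 5130 + 11520 + 5040 = 22153.

22153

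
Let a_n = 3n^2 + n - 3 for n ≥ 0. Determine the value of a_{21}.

1341

a_{21} = 3·21^2 + 1·21 - 3 = 1341.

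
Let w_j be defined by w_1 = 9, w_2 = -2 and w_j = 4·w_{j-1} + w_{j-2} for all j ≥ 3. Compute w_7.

161

Iterate the recurrence:
w_3 = 1  w_4 = 2  w_5 = 9  w_6 = 38  w_7 = 161.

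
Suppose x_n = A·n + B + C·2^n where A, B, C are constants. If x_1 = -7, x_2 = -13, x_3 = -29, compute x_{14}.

The three given values yield: A + B + 2C = -7; 2A + B + 4C = -13; 3A + B + 8C = -29.
Subtracting the first from the second: A + 2C = -6.
Subtracting the second from the third: A + 4C = -16.
Solving: C = -5, A = 4, then B = -1.
So x_n = 4·n + (-1) + (-5)·2^n; at n=14 this is -81865.

-81865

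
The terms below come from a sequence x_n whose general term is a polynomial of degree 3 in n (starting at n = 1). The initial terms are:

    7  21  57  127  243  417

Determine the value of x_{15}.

1st diffs: 14, 36, 70, 116, 174.
2nd diffs: 22, 34, 46, 58.
3rd diffs: 12, 12, 12 (constant).
So x_n = 2n^3 - n^2 + 3n + 3.
Evaluating at n = 15 gives x_{15} = 6573.

6573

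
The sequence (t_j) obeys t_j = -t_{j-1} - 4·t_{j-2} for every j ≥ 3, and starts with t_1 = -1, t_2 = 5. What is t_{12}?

Iterate the recurrence:
t_3 = -1; t_4 = -19; t_5 = 23; t_6 = 53; t_7 = -145; t_8 = -67; t_9 = 647; t_{10} = -379; t_{11} = -2209; t_{12} = 3725.

3725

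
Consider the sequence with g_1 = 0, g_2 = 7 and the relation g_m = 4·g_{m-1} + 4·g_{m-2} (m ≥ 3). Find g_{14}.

Applying the relation repeatedly:
g_3 = 28;  g_4 = 140;  g_5 = 672;  …;  g_{11} = 8522752;  g_{12} = 41151488;  g_{13} = 198696960;  g_{14} = 959393792.

959393792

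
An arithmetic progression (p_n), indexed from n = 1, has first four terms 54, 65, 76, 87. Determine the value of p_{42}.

505

Common difference d = 11.
p_n = 54 + (n - 1)·11.
p_{42} = 54 + 41·11 = 505.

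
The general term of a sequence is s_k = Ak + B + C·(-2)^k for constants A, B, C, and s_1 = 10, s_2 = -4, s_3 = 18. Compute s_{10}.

Write the equations: A + B - 2C = 10; 2A + B + 4C = -4; 3A + B - 8C = 18.
Subtracting the first from the second: A + 6C = -14.
Subtracting the second from the third: A - 12C = 22.
Solving: C = -2, A = -2, then B = 8.
Therefore s_{10} = -20 + 8 + (-2)·1024 = -2060.

-2060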